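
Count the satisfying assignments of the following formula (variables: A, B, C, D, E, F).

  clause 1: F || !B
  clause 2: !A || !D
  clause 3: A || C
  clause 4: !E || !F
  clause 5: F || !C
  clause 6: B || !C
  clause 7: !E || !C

7

There are 2^6 = 64 truth assignments over (A, B, C, D, E, F).
Split on F. With F = true, the clauses containing F are satisfied and !F drops from the rest; 5 of the 2^5 = 32 assignments to the other variables satisfy what remains.
With F = false, by the same count on the reduced clause set, 2 assignments work.
(One model: A=F, B=T, C=T, D=F, E=F, F=T.)
Total: 5 + 2 = 7.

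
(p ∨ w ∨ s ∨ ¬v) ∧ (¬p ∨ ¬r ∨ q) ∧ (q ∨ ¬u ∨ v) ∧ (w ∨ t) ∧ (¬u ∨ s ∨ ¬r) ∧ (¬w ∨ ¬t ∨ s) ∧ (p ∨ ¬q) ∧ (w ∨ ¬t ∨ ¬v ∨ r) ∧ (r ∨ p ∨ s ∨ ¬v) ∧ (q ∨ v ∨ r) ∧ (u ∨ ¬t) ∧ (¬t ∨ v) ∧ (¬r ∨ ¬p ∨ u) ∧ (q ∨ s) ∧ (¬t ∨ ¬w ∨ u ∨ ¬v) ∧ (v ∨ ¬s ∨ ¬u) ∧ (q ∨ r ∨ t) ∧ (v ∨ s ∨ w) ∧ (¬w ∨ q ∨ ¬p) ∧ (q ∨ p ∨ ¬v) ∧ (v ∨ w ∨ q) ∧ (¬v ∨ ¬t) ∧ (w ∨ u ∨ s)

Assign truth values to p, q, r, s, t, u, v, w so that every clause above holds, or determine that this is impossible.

Suppose w = True.
Suppose t = False.
Suppose p = True.
(q) alone gives q = True.
Suppose r = False.
Suppose v = True.
No clause remains; s, u are free.

p ↦ True; q ↦ True; r ↦ False; s ↦ True; t ↦ False; u ↦ True; v ↦ True; w ↦ True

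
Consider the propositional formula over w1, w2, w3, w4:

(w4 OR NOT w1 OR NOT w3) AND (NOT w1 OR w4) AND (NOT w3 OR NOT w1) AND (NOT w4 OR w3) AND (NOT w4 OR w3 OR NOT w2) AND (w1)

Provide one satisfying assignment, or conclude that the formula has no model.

UNSATISFIABLE

From the singleton clause (w1), w1 = true.
From the singleton clause (w4), w4 = true.
From the singleton clause (NOT w3), w3 = false.
But (w3) is also a unit clause — contradiction.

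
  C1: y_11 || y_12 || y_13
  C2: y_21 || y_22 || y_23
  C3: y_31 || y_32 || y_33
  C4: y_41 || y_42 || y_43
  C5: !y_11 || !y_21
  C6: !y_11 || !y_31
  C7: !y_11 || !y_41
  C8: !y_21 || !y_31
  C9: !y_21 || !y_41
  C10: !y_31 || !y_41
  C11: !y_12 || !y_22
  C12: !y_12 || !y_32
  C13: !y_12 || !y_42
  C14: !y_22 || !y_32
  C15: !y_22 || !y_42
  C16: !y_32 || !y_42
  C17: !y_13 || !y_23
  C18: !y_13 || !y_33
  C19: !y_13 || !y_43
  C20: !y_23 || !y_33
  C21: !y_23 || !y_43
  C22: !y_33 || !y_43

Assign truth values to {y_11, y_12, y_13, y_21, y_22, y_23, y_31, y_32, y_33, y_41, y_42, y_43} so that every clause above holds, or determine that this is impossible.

UNSATISFIABLE

Case y_11 = false:
Case y_12 = true:
Unit clause (!y_22) forces y_22 = false.
Unit clause (!y_32) forces y_32 = false.
Unit clause (!y_42) forces y_42 = false.
Case y_21 = true:
Unit clause (!y_31) forces y_31 = false.
Unit clause (y_33) forces y_33 = true.
Unit clause (!y_41) forces y_41 = false.
Unit clause (y_43) forces y_43 = true.
But (!y_43) is also a unit clause — contradiction.
Backtrack on y_21: now try y_21 = false.
Unit clause (y_23) forces y_23 = true.
Unit clause (!y_13) forces y_13 = false.
Unit clause (!y_33) forces y_33 = false.
Unit clause (y_31) forces y_31 = true.
Unit clause (!y_41) forces y_41 = false.
Unit clause (y_43) forces y_43 = true.
But (!y_43) is also a unit clause — contradiction.
Either choice for y_21 ends in contradiction.
Backtrack on y_12: now try y_12 = false.
Unit clause (y_13) forces y_13 = true.
Unit clause (!y_23) forces y_23 = false.
Unit clause (!y_33) forces y_33 = false.
Unit clause (!y_43) forces y_43 = false.
Case y_21 = true:
Unit clause (!y_31) forces y_31 = false.
Unit clause (y_32) forces y_32 = true.
Unit clause (!y_41) forces y_41 = false.
Unit clause (y_42) forces y_42 = true.
But (!y_42) is also a unit clause — contradiction.
Backtrack on y_21: now try y_21 = false.
Unit clause (y_22) forces y_22 = true.
Unit clause (!y_32) forces y_32 = false.
Unit clause (y_31) forces y_31 = true.
Unit clause (!y_41) forces y_41 = false.
Unit clause (y_42) forces y_42 = true.
But (!y_42) is also a unit clause — contradiction.
Either choice for y_21 ends in contradiction.
Either choice for y_12 ends in contradiction.
Backtrack on y_11: now try y_11 = true.
Unit clause (!y_21) forces y_21 = false.
Unit clause (!y_31) forces y_31 = false.
Unit clause (!y_41) forces y_41 = false.
Case y_22 = true:
Unit clause (!y_12) forces y_12 = false.
Unit clause (!y_32) forces y_32 = false.
Unit clause (y_33) forces y_33 = true.
Unit clause (!y_42) forces y_42 = false.
Unit clause (y_43) forces y_43 = true.
But (!y_43) is also a unit clause — contradiction.
Backtrack on y_22: now try y_22 = false.
Unit clause (y_23) forces y_23 = true.
Unit clause (!y_13) forces y_13 = false.
Unit clause (!y_33) forces y_33 = false.
Unit clause (y_32) forces y_32 = true.
Unit clause (!y_12) forces y_12 = false.
Unit clause (!y_42) forces y_42 = false.
Unit clause (y_43) forces y_43 = true.
But (!y_43) is also a unit clause — contradiction.
Either choice for y_22 ends in contradiction.
Either choice for y_11 ends in contradiction.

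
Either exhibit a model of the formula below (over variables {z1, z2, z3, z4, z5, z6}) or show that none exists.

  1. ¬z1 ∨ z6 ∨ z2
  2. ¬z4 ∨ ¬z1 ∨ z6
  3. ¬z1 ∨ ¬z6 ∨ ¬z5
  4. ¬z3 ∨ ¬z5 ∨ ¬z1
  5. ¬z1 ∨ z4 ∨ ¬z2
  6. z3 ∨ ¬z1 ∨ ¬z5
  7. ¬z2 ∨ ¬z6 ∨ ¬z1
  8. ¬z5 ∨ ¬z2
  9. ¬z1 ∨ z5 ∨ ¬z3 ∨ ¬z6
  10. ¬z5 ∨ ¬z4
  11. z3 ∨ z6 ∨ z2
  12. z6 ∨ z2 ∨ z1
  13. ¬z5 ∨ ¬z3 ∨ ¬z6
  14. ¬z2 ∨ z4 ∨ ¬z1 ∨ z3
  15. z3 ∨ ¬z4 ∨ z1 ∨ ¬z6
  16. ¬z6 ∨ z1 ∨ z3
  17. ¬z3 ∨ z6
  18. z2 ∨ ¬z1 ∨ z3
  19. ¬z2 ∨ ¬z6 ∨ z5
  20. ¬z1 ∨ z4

z1: False, z2: True, z3: False, z4: False, z5: False, z6: False

Branch on z5: set z5 = False.
Branch on z3: set z3 = False.
Branch on z6: set z6 = False.
Unit clause (z2) forces z2 = True.
Branch on z4: set z4 = False.
Unit clause (¬z1) forces z1 = False.
All clauses are satisfied.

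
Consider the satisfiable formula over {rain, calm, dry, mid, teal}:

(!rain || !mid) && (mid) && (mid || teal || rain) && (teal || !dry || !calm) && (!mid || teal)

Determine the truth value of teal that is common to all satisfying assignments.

Suppose teal = false.
(mid) alone gives mid = true.
That conflicts with the unit clause (!mid).
So every satisfying assignment has teal = True.

True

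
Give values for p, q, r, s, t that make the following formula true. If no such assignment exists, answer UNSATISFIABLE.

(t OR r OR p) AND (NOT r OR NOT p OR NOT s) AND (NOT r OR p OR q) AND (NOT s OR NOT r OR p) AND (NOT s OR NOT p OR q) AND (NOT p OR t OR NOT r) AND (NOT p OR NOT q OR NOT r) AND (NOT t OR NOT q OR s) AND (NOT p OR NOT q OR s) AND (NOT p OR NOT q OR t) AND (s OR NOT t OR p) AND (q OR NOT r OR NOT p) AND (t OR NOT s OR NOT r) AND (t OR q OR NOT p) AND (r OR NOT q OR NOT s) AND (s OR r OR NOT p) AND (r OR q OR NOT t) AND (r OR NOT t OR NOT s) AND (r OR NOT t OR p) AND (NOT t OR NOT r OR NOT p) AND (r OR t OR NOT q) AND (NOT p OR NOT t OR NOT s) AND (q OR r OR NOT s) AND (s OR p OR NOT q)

Try t = true.
Try q = false.
Unit clause (r) forces r = true.
Unit clause (p) forces p = true.
But (NOT p) is also a unit clause — contradiction.
Undo q and try q = true.
Unit clause (s) forces s = true.
Unit clause (r) forces r = true.
Unit clause (NOT p) forces p = false.
But (p) is also a unit clause — contradiction.
Either choice for q ends in contradiction.
Undo t and try t = false.
Try r = true.
Unit clause (NOT p) forces p = false.
Unit clause (q) forces q = true.
Unit clause (NOT s) forces s = false.
But (s) is also a unit clause — contradiction.
Undo r and try r = false.
Unit clause (p) forces p = true.
Unit clause (NOT q) forces q = false.
But (q) is also a unit clause — contradiction.
Either choice for r ends in contradiction.
Either choice for t ends in contradiction.

UNSATISFIABLE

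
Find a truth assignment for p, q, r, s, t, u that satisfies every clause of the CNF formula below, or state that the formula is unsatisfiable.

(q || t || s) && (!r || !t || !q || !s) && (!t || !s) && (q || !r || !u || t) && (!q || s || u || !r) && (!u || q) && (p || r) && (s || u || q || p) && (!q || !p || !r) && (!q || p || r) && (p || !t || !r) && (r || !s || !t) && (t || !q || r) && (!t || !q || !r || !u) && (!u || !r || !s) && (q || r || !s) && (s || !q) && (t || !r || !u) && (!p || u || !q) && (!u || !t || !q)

Case t = false:
Case q = false:
Unit clause (s) forces s = true.
Unit clause (!u) forces u = false.
Unit clause (r) forces r = true.
Every clause is now satisfied; p is unconstrained.

p=true,  q=false,  r=true,  s=true,  t=false,  u=false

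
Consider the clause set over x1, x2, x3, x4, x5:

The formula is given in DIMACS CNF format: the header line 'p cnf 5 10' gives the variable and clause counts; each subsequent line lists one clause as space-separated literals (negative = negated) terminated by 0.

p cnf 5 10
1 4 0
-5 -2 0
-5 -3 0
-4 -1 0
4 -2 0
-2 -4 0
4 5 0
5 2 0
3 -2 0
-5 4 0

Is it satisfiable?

Yes

Case x1 = False:
(x4) alone gives x4 = True.
(¬x2) alone gives x2 = False.
(x5) alone gives x5 = True.
(¬x3) alone gives x3 = False.
All clauses are satisfied.
A satisfying assignment: x1=False, x2=False, x3=False, x4=True, x5=True.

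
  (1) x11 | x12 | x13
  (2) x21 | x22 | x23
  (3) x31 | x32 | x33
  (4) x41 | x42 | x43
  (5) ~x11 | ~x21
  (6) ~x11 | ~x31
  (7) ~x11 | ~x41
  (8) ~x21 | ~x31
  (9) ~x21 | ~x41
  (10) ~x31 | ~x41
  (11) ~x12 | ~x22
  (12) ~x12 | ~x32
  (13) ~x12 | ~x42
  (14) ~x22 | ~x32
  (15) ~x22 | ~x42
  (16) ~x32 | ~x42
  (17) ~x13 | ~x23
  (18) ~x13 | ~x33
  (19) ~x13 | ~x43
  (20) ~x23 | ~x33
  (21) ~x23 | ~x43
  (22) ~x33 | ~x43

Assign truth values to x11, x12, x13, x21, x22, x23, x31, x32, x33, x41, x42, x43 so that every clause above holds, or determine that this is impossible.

Try x11 = 0.
Try x12 = 1.
(~x22) alone gives x22 = 0.
(~x32) alone gives x32 = 0.
(~x42) alone gives x42 = 0.
Try x21 = 1.
(~x31) alone gives x31 = 0.
(x33) alone gives x33 = 1.
(~x41) alone gives x41 = 0.
(x43) alone gives x43 = 1.
But (~x43) is also a unit clause — contradiction.
Backtrack on x21: now try x21 = 0.
(x23) alone gives x23 = 1.
(~x13) alone gives x13 = 0.
(~x33) alone gives x33 = 0.
(x31) alone gives x31 = 1.
(~x41) alone gives x41 = 0.
(x43) alone gives x43 = 1.
But (~x43) is also a unit clause — contradiction.
Either choice for x21 ends in contradiction.
Backtrack on x12: now try x12 = 0.
(x13) alone gives x13 = 1.
(~x23) alone gives x23 = 0.
(~x33) alone gives x33 = 0.
(~x43) alone gives x43 = 0.
Try x21 = 1.
(~x31) alone gives x31 = 0.
(x32) alone gives x32 = 1.
(~x41) alone gives x41 = 0.
(x42) alone gives x42 = 1.
But (~x42) is also a unit clause — contradiction.
Backtrack on x21: now try x21 = 0.
(x22) alone gives x22 = 1.
(~x32) alone gives x32 = 0.
(x31) alone gives x31 = 1.
(~x41) alone gives x41 = 0.
(x42) alone gives x42 = 1.
But (~x42) is also a unit clause — contradiction.
Either choice for x21 ends in contradiction.
Either choice for x12 ends in contradiction.
Backtrack on x11: now try x11 = 1.
(~x21) alone gives x21 = 0.
(~x31) alone gives x31 = 0.
(~x41) alone gives x41 = 0.
Try x22 = 1.
(~x12) alone gives x12 = 0.
(~x32) alone gives x32 = 0.
(x33) alone gives x33 = 1.
(~x42) alone gives x42 = 0.
(x43) alone gives x43 = 1.
But (~x43) is also a unit clause — contradiction.
Backtrack on x22: now try x22 = 0.
(x23) alone gives x23 = 1.
(~x13) alone gives x13 = 0.
(~x33) alone gives x33 = 0.
(x32) alone gives x32 = 1.
(~x12) alone gives x12 = 0.
(~x42) alone gives x42 = 0.
(x43) alone gives x43 = 1.
But (~x43) is also a unit clause — contradiction.
Either choice for x22 ends in contradiction.
Either choice for x11 ends in contradiction.

UNSATISFIABLE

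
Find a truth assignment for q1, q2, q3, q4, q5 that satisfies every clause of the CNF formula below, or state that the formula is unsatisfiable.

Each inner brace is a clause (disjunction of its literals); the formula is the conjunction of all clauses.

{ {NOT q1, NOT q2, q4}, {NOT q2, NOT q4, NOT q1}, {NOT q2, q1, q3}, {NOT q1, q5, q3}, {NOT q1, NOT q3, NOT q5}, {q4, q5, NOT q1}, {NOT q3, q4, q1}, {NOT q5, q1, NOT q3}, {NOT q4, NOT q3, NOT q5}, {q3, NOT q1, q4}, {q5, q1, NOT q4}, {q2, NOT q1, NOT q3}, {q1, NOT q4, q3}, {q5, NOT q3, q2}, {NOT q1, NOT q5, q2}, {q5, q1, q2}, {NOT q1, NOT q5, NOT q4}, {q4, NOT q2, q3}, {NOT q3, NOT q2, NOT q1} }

q1 ↦ false,  q2 ↦ false,  q3 ↦ false,  q4 ↦ false,  q5 ↦ true

Case q1 = false:
Case q2 = false:
The clause (q5) is unit, so q5 = true.
The clause (NOT q3) is unit, so q3 = false.
The clause (NOT q4) is unit, so q4 = false.
All clauses are satisfied.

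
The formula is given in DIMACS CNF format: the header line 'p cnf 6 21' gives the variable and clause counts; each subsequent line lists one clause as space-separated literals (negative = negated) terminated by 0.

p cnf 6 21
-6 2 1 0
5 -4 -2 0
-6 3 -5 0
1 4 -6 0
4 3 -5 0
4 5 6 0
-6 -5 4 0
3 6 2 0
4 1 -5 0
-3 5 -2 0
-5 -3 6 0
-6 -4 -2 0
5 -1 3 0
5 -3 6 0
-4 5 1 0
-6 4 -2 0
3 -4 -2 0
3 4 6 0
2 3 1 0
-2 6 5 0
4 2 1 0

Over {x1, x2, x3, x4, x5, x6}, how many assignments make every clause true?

3

There are 2^6 = 64 truth assignments over (x1, x2, x3, x4, x5, x6).
Split on x2. With x2 = True, the clauses containing x2 are satisfied and ¬x2 drops from the rest; 0 of the 2^5 = 32 assignments to the other variables satisfy what remains.
With x2 = False, by the same count on the reduced clause set, 3 assignments work.
(One model: x1=T, x2=F, x3=T, x4=F, x5=F, x6=T.)
Total: 0 + 3 = 3.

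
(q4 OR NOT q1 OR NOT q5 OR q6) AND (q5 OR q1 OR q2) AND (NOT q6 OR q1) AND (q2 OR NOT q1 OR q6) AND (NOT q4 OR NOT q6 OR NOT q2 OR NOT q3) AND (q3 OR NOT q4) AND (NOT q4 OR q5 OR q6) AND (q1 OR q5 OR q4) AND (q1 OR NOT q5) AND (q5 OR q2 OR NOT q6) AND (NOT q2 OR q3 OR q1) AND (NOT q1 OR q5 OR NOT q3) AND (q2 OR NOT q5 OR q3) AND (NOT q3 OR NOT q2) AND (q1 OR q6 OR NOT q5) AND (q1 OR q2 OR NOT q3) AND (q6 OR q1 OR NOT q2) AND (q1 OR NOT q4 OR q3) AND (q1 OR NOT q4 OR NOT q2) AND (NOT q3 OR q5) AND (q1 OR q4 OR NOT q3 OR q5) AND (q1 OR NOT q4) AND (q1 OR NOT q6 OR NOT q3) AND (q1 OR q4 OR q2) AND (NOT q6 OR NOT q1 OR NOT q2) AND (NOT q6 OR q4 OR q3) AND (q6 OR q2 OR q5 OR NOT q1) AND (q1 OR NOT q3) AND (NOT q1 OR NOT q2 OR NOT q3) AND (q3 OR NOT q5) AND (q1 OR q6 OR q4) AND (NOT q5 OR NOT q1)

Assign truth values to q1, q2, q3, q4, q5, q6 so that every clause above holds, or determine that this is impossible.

q1=true,  q2=true,  q3=false,  q4=false,  q5=false,  q6=false

Case q6 = false:
Case q2 = true:
From the singleton clause (NOT q3), q3 = false.
From the singleton clause (NOT q4), q4 = false.
From the singleton clause (q1), q1 = true.
From the singleton clause (NOT q5), q5 = false.
All clauses are satisfied.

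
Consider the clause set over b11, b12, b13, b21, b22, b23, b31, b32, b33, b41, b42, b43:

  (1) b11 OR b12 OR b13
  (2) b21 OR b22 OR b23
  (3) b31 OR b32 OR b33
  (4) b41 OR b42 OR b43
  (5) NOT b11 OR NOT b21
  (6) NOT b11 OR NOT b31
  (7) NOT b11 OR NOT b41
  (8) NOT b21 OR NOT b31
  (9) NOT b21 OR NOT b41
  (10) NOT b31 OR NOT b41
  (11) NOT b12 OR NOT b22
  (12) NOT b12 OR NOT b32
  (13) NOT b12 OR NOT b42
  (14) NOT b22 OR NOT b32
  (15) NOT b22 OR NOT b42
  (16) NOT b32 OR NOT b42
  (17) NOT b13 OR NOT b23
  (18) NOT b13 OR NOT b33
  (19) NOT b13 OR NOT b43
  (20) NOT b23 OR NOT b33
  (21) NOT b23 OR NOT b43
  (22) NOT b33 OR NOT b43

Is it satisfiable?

Branch on b11: set b11 = false.
Branch on b12: set b12 = true.
(NOT b22) alone gives b22 = false.
(NOT b32) alone gives b32 = false.
(NOT b42) alone gives b42 = false.
Branch on b21: set b21 = true.
(NOT b31) alone gives b31 = false.
(b33) alone gives b33 = true.
(NOT b41) alone gives b41 = false.
(b43) alone gives b43 = true.
But (NOT b43) is also a unit clause — contradiction.
Undo b21 and try b21 = false.
(b23) alone gives b23 = true.
(NOT b13) alone gives b13 = false.
(NOT b33) alone gives b33 = false.
(b31) alone gives b31 = true.
(NOT b41) alone gives b41 = false.
(b43) alone gives b43 = true.
But (NOT b43) is also a unit clause — contradiction.
Both values of b21 lead to a conflict.
Undo b12 and try b12 = false.
(b13) alone gives b13 = true.
(NOT b23) alone gives b23 = false.
(NOT b33) alone gives b33 = false.
(NOT b43) alone gives b43 = false.
Branch on b21: set b21 = true.
(NOT b31) alone gives b31 = false.
(b32) alone gives b32 = true.
(NOT b41) alone gives b41 = false.
(b42) alone gives b42 = true.
But (NOT b42) is also a unit clause — contradiction.
Undo b21 and try b21 = false.
(b22) alone gives b22 = true.
(NOT b32) alone gives b32 = false.
(b31) alone gives b31 = true.
(NOT b41) alone gives b41 = false.
(b42) alone gives b42 = true.
But (NOT b42) is also a unit clause — contradiction.
Both values of b21 lead to a conflict.
Both values of b12 lead to a conflict.
Undo b11 and try b11 = true.
(NOT b21) alone gives b21 = false.
(NOT b31) alone gives b31 = false.
(NOT b41) alone gives b41 = false.
Branch on b22: set b22 = true.
(NOT b12) alone gives b12 = false.
(NOT b32) alone gives b32 = false.
(b33) alone gives b33 = true.
(NOT b42) alone gives b42 = false.
(b43) alone gives b43 = true.
But (NOT b43) is also a unit clause — contradiction.
Undo b22 and try b22 = false.
(b23) alone gives b23 = true.
(NOT b13) alone gives b13 = false.
(NOT b33) alone gives b33 = false.
(b32) alone gives b32 = true.
(NOT b12) alone gives b12 = false.
(NOT b42) alone gives b42 = false.
(b43) alone gives b43 = true.
But (NOT b43) is also a unit clause — contradiction.
Both values of b22 lead to a conflict.
Both values of b11 lead to a conflict.
No assignment satisfies every clause.

No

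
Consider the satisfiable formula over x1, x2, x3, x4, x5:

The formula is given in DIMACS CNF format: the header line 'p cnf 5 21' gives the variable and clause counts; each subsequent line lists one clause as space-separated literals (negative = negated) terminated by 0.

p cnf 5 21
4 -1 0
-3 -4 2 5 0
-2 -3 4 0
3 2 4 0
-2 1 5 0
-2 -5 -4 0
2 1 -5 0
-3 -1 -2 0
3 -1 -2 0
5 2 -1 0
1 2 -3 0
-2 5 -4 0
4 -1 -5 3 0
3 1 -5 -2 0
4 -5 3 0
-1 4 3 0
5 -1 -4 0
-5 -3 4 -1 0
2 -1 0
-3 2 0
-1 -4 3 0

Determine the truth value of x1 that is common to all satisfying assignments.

False

Suppose x1 = True.
From the singleton clause (x4), x4 = True.
From the singleton clause (x5), x5 = True.
From the singleton clause (¬x2), x2 = False.
But (x2) is also a unit clause — contradiction.
So every satisfying assignment has x1 = False.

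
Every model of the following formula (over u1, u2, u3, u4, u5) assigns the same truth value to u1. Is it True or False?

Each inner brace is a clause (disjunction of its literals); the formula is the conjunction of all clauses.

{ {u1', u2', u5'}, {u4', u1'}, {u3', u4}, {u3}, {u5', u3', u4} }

Suppose u1 = 1.
The clause (u4') is unit, so u4 = 0.
The clause (u3') is unit, so u3 = 0.
Now (u3) is unsatisfied and unit — conflict.
So every satisfying assignment has u1 = False.

False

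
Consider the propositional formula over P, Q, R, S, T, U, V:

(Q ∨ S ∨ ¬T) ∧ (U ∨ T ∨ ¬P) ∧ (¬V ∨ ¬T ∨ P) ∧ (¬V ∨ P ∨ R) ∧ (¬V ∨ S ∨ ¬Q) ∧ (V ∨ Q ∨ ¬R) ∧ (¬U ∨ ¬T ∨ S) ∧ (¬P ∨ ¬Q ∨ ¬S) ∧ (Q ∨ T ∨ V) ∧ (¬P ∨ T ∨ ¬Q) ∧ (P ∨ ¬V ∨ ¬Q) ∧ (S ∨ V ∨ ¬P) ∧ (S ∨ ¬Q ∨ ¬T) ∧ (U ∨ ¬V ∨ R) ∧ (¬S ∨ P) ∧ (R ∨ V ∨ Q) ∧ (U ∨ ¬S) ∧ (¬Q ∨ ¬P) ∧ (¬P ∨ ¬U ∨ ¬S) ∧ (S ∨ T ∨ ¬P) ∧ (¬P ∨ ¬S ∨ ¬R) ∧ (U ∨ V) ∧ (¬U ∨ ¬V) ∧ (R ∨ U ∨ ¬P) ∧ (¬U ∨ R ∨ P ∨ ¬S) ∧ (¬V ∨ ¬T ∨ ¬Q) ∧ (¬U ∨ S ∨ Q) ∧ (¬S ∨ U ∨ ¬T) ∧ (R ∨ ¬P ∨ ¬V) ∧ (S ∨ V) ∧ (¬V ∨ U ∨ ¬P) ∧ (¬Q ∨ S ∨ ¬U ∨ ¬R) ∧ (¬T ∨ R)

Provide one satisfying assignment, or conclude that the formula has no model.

Try S = False.
Unit clause (V) forces V = True.
Unit clause (¬Q) forces Q = False.
Unit clause (¬T) forces T = False.
Unit clause (¬P) forces P = False.
Unit clause (R) forces R = True.
Unit clause (¬U) forces U = False.
Every clause now holds.

P ↦ False; Q ↦ False; R ↦ True; S ↦ False; T ↦ False; U ↦ False; V ↦ True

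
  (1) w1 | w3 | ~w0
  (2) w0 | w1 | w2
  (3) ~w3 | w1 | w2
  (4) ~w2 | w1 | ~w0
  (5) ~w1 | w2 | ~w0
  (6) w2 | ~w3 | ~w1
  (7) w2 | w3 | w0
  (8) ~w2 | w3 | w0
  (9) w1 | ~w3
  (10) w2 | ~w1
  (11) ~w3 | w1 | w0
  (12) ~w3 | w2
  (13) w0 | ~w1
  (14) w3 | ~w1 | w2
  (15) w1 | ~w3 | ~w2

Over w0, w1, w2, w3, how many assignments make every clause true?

2

There are 2^4 = 16 truth assignments over (w0, w1, w2, w3).
Split on w1. With w1 = 1, the clauses containing w1 are satisfied and ~w1 drops from the rest; 2 of the 2^3 = 8 assignments to the other variables satisfy what remains.
With w1 = 0, by the same count on the reduced clause set, 0 assignments work.
(One model: w0=T, w1=T, w2=T, w3=F.)
Total: 2 + 0 = 2.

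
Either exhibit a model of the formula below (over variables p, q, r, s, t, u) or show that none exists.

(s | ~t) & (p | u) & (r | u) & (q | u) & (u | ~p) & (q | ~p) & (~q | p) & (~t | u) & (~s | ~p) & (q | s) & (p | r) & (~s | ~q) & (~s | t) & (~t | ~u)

Suppose s = 0.
(~t) alone gives t = 0.
(q) alone gives q = 1.
(p) alone gives p = 1.
(u) alone gives u = 1.
No clause remains; r is free.

p: 1,  q: 1,  r: 0,  s: 0,  t: 0,  u: 1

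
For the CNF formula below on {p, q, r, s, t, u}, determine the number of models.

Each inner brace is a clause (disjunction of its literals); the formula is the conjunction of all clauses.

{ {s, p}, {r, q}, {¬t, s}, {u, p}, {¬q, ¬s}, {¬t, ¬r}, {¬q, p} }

There are 2^6 = 64 truth assignments over (p, q, r, s, t, u).
Split on t. With t = True, the clauses containing t are satisfied and ¬t drops from the rest; 0 of the 2^5 = 32 assignments to the other variables satisfy what remains.
With t = False, by the same count on the reduced clause set, 9 assignments work.
(One model: p=F, q=F, r=T, s=T, t=F, u=T.)
Total: 0 + 9 = 9.

9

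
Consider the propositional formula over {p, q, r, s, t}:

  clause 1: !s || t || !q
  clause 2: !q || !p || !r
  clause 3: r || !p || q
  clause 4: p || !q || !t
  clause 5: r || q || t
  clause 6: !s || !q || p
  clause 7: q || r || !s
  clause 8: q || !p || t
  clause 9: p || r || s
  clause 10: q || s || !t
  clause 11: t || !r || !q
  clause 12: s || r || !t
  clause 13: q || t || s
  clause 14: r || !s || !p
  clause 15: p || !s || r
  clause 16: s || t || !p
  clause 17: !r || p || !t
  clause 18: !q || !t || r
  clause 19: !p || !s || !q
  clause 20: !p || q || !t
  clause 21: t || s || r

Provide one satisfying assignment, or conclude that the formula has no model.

Branch on s: set s = true.
Branch on t: set t = false.
From the singleton clause (!q), q = false.
From the singleton clause (r), r = true.
From the singleton clause (!p), p = false.
Every clause now holds.

p=false, q=false, r=true, s=true, t=false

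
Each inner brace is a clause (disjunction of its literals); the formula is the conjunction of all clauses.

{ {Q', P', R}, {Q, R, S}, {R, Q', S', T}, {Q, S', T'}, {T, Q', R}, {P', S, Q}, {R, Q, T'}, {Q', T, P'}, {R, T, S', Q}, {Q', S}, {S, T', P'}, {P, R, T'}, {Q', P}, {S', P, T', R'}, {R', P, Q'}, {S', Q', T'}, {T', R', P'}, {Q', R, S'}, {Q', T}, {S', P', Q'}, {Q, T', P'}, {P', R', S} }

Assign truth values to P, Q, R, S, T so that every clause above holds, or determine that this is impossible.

P=0,  Q=0,  R=1,  S=1,  T=0

Suppose Q = 0.
Suppose R = 1.
Suppose S = 1.
The clause (T') is unit, so T = 0.
Every clause is now satisfied; P is unconstrained.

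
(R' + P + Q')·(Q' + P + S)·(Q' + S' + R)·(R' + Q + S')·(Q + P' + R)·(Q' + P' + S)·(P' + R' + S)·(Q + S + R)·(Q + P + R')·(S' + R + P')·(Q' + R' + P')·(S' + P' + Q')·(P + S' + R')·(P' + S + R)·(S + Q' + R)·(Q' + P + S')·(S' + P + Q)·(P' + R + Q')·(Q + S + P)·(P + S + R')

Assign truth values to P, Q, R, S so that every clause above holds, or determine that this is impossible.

Suppose R = 0.
Suppose Q = 0.
The clause (P') is unit, so P = 0.
The clause (S) is unit, so S = 1.
Now (S') is unsatisfied and unit — conflict.
So Q must be the other value — set Q = 1.
The clause (S') is unit, so S = 0.
Now (S) is unsatisfied and unit — conflict.
Both values of Q lead to a conflict.
So R must be the other value — set R = 1.
Suppose P = 1.
The clause (S) is unit, so S = 1.
The clause (Q) is unit, so Q = 1.
Now (Q') is unsatisfied and unit — conflict.
So P must be the other value — set P = 0.
The clause (Q') is unit, so Q = 0.
Now (Q) is unsatisfied and unit — conflict.
Both values of P lead to a conflict.
Both values of R lead to a conflict.

UNSATISFIABLE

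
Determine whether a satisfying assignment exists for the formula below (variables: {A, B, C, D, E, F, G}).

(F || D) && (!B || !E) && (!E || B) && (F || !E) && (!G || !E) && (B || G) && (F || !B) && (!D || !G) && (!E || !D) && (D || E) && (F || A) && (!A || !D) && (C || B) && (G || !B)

Suppose F = true.
Suppose B = false.
Unit clause (!E) forces E = false.
Unit clause (G) forces G = true.
Unit clause (!D) forces D = false.
That conflicts with the unit clause (D).
That branch fails; take B = true instead.
Unit clause (!E) forces E = false.
Unit clause (D) forces D = true.
Unit clause (!G) forces G = false.
That conflicts with the unit clause (G).
Both values of B lead to a conflict.
That branch fails; take F = false instead.
Unit clause (D) forces D = true.
Unit clause (!E) forces E = false.
Unit clause (!B) forces B = false.
Unit clause (G) forces G = true.
That conflicts with the unit clause (!G).
Both values of F lead to a conflict.
No assignment satisfies every clause.

Unsatisfiable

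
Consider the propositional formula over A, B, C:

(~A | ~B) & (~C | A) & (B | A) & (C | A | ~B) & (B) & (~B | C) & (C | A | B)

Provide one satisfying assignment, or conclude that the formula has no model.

The clause (B) is unit, so B = 1.
The clause (~A) is unit, so A = 0.
The clause (~C) is unit, so C = 0.
Now (C) is unsatisfied and unit — conflict.

UNSATISFIABLE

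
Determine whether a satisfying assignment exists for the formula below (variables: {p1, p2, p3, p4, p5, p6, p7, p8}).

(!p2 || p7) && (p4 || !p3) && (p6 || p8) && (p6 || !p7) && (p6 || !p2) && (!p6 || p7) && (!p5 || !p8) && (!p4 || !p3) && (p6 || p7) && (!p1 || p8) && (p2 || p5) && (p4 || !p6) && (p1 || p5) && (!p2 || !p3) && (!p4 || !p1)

Yes

Branch on p2: set p2 = true.
From the singleton clause (p7), p7 = true.
From the singleton clause (p6), p6 = true.
From the singleton clause (p4), p4 = true.
From the singleton clause (!p3), p3 = false.
From the singleton clause (!p1), p1 = false.
From the singleton clause (p5), p5 = true.
From the singleton clause (!p8), p8 = false.
This assignment satisfies each clause.
A satisfying assignment: p1=false,  p2=true,  p3=false,  p4=true,  p5=true,  p6=true,  p7=true,  p8=false.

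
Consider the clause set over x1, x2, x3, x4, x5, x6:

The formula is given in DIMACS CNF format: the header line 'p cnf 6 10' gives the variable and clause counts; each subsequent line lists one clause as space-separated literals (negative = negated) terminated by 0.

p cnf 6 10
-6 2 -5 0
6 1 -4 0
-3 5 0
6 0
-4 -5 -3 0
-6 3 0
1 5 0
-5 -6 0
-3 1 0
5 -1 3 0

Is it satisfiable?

Unit clause (x6) forces x6 = True.
Unit clause (x3) forces x3 = True.
Unit clause (x5) forces x5 = True.
But (¬x5) is also a unit clause — contradiction.
No assignment satisfies every clause.

No, unsatisfiable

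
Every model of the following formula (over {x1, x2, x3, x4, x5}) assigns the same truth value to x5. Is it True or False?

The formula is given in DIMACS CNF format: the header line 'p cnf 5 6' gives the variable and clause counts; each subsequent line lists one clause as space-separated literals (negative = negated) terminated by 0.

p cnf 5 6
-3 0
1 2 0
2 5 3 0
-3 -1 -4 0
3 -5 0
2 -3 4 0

Suppose x5 = True.
(¬x3) alone gives x3 = False.
That conflicts with the unit clause (x3).
So every satisfying assignment has x5 = False.

False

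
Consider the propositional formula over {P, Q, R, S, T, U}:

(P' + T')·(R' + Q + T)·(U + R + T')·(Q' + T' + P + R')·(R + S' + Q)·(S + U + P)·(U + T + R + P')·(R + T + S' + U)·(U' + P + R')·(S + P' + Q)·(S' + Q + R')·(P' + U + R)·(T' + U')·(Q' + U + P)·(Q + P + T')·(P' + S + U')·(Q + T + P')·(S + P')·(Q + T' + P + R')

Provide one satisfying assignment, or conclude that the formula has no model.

Case P = 1:
From the singleton clause (T'), T = 0.
From the singleton clause (Q), Q = 1.
From the singleton clause (S), S = 1.
Case U = 0:
From the singleton clause (R), R = 1.
All clauses are satisfied.

P: 1, Q: 1, R: 1, S: 1, T: 0, U: 0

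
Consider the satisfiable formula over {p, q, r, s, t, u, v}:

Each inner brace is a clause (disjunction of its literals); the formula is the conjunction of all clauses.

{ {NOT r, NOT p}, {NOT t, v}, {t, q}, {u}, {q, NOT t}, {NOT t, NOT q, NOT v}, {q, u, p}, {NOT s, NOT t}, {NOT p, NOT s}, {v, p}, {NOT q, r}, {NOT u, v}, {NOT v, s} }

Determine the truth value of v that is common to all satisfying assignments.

Suppose v = false.
Unit clause (NOT t) forces t = false.
Unit clause (q) forces q = true.
Unit clause (u) forces u = true.
Now (NOT u) is unsatisfied and unit — conflict.
So every satisfying assignment has v = True.

True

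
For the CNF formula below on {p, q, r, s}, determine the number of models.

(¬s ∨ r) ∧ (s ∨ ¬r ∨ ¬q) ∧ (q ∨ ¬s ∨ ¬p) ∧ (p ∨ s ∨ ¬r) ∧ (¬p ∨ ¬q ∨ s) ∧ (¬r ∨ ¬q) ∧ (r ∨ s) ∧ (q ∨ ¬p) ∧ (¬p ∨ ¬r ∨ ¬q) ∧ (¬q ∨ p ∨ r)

There are 2^4 = 16 truth assignments over (p, q, r, s).
Check each against the 10 clauses (columns in the order p, q, r, s):
  F F F F  ✗ fails (r ∨ s)
  F F F T  ✗ fails (¬s ∨ r)
  F F T F  ✗ fails (p ∨ s ∨ ¬r)
  F F T T  ✓ satisfies all
  F T F F  ✗ fails (r ∨ s)
  F T F T  ✗ fails (¬s ∨ r)
  F T T F  ✗ fails (s ∨ ¬r ∨ ¬q)
  F T T T  ✗ fails (¬r ∨ ¬q)
  T F F F  ✗ fails (r ∨ s)
  T F F T  ✗ fails (¬s ∨ r)
  T F T F  ✗ fails (q ∨ ¬p)
  T F T T  ✗ fails (q ∨ ¬s ∨ ¬p)
  T T F F  ✗ fails (¬p ∨ ¬q ∨ s)
  T T F T  ✗ fails (¬s ∨ r)
  T T T F  ✗ fails (s ∨ ¬r ∨ ¬q)
  T T T T  ✗ fails (¬r ∨ ¬q)
1 of the 16 rows is a model.

1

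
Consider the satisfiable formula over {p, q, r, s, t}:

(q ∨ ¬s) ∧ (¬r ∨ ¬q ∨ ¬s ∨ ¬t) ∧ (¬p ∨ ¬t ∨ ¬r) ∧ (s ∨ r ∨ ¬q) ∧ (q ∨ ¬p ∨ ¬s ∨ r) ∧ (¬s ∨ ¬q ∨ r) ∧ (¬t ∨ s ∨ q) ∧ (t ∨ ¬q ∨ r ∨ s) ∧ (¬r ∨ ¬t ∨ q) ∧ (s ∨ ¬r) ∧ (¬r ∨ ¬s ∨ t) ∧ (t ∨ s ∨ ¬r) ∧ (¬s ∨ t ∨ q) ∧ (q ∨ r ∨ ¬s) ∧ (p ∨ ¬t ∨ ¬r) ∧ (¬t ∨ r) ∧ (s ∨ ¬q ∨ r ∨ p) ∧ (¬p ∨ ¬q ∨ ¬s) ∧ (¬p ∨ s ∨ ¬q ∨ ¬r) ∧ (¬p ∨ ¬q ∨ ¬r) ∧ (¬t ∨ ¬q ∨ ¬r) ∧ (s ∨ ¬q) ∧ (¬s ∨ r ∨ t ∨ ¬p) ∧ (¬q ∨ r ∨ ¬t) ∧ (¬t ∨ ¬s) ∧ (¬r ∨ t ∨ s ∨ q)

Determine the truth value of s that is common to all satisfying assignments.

Suppose s = True.
The clause (q) is unit, so q = True.
The clause (r) is unit, so r = True.
The clause (¬t) is unit, so t = False.
Now (t) is unsatisfied and unit — conflict.
So every satisfying assignment has s = False.

False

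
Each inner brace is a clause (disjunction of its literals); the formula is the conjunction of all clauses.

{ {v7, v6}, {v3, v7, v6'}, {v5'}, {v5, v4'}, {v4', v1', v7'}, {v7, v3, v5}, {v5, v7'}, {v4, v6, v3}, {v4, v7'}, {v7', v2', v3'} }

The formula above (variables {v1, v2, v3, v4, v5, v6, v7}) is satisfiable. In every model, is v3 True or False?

True

Suppose v3 = 0.
(v5') alone gives v5 = 0.
(v4') alone gives v4 = 0.
(v7) alone gives v7 = 1.
That conflicts with the unit clause (v7').
So every satisfying assignment has v3 = True.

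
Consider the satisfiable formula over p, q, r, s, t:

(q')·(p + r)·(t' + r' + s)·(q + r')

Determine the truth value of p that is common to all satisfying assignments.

True

Suppose p = 0.
From the singleton clause (q'), q = 0.
From the singleton clause (r), r = 1.
That conflicts with the unit clause (r').
So every satisfying assignment has p = True.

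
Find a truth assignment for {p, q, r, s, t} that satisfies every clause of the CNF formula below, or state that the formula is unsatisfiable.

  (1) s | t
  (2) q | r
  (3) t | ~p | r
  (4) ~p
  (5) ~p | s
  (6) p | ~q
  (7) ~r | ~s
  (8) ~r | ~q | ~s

The clause (~p) is unit, so p = 0.
The clause (~q) is unit, so q = 0.
The clause (r) is unit, so r = 1.
The clause (~s) is unit, so s = 0.
The clause (t) is unit, so t = 1.
This assignment satisfies each clause.

p=0, q=0, r=1, s=0, t=1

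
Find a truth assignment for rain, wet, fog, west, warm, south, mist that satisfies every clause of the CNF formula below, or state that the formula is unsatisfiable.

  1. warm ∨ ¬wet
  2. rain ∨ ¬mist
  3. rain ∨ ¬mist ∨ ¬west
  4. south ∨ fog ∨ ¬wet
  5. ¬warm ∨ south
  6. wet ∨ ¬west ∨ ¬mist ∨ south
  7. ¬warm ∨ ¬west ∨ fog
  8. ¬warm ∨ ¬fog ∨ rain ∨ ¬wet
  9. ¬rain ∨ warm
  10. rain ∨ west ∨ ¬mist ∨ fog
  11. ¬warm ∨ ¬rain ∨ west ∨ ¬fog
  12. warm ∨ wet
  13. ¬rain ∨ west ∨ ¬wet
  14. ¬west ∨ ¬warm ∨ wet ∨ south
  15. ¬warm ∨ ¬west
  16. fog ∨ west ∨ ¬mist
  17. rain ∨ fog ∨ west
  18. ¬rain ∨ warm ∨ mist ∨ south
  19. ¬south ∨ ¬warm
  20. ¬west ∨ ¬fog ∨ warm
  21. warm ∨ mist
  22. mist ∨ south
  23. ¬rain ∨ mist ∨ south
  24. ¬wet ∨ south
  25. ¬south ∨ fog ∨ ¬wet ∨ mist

UNSATISFIABLE

Case warm = True:
From the singleton clause (south), south = True.
That conflicts with the unit clause (¬south).
Undo warm and try warm = False.
From the singleton clause (¬wet), wet = False.
That conflicts with the unit clause (wet).
Both values of warm lead to a conflict.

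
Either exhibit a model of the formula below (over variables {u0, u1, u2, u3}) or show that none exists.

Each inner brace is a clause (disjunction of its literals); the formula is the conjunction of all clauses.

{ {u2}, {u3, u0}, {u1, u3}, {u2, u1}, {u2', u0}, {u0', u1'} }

u0 ↦ 1, u1 ↦ 0, u2 ↦ 1, u3 ↦ 1

(u2) alone gives u2 = 1.
(u0) alone gives u0 = 1.
(u1') alone gives u1 = 0.
(u3) alone gives u3 = 1.
Every clause now holds.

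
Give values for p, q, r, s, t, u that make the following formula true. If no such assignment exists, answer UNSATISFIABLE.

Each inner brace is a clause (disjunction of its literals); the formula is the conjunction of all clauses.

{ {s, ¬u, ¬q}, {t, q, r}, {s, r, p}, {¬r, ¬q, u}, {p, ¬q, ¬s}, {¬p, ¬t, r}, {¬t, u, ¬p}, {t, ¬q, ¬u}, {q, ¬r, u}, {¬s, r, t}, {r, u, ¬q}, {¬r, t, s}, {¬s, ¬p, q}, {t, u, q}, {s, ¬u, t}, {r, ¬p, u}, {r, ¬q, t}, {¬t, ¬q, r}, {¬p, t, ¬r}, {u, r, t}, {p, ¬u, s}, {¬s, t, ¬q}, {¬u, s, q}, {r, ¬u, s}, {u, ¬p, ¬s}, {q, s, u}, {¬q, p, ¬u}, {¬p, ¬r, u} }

p: False,  q: False,  r: False,  s: True,  t: True,  u: True

Suppose s = True.
Suppose p = False.
Unit clause (¬q) forces q = False.
Suppose t = True.
Suppose r = False.
No clause remains; u is free.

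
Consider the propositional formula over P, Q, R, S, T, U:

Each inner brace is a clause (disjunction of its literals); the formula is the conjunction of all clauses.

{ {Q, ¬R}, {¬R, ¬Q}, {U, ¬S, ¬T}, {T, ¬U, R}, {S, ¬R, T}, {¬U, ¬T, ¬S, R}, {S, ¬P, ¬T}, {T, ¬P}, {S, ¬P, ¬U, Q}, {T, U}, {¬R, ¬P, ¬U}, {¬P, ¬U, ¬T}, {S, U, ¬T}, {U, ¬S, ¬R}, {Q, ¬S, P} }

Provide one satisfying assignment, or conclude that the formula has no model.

P ↦ False,  Q ↦ True,  R ↦ False,  S ↦ False,  T ↦ True,  U ↦ True

Case Q = True:
From the singleton clause (¬R), R = False.
Case T = True:
Case U = True:
From the singleton clause (¬S), S = False.
From the singleton clause (¬P), P = False.
This assignment satisfies each clause.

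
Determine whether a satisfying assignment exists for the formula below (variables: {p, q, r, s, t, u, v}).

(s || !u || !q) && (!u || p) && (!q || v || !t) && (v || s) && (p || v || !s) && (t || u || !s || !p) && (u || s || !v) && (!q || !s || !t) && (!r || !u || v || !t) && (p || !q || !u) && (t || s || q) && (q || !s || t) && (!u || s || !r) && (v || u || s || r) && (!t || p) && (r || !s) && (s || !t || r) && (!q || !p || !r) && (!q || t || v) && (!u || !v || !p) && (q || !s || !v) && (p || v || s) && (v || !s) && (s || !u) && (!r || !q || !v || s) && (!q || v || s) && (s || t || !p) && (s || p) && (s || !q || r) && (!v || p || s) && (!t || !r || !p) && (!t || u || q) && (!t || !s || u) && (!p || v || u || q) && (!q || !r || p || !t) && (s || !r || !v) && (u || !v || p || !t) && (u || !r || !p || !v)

Suppose u = false.
Suppose v = true.
Unit clause (s) forces s = true.
Unit clause (r) forces r = true.
Unit clause (q) forces q = true.
Unit clause (!t) forces t = false.
Unit clause (!p) forces p = false.
All clauses are satisfied.
A satisfying assignment: p ↦ false, q ↦ true, r ↦ true, s ↦ true, t ↦ false, u ↦ false, v ↦ true.

Yes, satisfiable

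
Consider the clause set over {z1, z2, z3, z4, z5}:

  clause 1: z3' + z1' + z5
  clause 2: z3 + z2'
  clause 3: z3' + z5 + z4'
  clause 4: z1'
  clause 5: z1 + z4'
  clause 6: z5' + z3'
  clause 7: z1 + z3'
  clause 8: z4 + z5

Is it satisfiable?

Satisfiable

Unit clause (z1') forces z1 = 0.
Unit clause (z4') forces z4 = 0.
Unit clause (z3') forces z3 = 0.
Unit clause (z2') forces z2 = 0.
Unit clause (z5) forces z5 = 1.
All clauses are satisfied.
A satisfying assignment: z1 ↦ 0; z2 ↦ 0; z3 ↦ 0; z4 ↦ 0; z5 ↦ 1.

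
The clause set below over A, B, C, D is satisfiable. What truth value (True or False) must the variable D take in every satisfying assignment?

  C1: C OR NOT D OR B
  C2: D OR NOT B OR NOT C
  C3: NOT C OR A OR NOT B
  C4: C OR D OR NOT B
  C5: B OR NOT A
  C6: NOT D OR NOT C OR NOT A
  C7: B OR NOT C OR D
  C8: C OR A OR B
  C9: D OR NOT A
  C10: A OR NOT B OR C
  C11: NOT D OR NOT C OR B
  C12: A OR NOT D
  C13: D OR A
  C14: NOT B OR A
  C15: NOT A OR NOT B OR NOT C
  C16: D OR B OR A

Suppose D = false.
From the singleton clause (NOT A), A = false.
Now (A) is unsatisfied and unit — conflict.
So every satisfying assignment has D = True.

True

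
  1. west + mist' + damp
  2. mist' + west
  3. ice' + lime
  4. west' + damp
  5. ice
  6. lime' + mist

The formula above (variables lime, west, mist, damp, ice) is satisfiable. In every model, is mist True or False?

Suppose mist = 0.
Unit clause (ice) forces ice = 1.
Unit clause (lime) forces lime = 1.
But (lime') is also a unit clause — contradiction.
So every satisfying assignment has mist = True.

True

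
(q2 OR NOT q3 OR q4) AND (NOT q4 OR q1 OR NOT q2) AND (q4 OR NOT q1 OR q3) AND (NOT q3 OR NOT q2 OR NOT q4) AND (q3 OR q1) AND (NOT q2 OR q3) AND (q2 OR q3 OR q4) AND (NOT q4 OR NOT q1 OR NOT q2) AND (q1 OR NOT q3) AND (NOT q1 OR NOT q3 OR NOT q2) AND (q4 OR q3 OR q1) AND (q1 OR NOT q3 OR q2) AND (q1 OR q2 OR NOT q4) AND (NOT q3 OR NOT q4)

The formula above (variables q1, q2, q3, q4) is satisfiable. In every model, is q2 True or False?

Suppose q2 = true.
The clause (q3) is unit, so q3 = true.
The clause (NOT q4) is unit, so q4 = false.
The clause (q1) is unit, so q1 = true.
That conflicts with the unit clause (NOT q1).
So every satisfying assignment has q2 = False.

False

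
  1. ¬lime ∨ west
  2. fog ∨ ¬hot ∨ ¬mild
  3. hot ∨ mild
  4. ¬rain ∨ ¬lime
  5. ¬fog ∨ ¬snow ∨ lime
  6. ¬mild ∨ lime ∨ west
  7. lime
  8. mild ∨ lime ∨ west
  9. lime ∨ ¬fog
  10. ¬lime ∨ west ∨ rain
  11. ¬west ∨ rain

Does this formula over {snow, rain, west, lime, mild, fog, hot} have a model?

No, unsatisfiable

From the singleton clause (lime), lime = True.
From the singleton clause (west), west = True.
From the singleton clause (¬rain), rain = False.
But (rain) is also a unit clause — contradiction.
No assignment satisfies every clause.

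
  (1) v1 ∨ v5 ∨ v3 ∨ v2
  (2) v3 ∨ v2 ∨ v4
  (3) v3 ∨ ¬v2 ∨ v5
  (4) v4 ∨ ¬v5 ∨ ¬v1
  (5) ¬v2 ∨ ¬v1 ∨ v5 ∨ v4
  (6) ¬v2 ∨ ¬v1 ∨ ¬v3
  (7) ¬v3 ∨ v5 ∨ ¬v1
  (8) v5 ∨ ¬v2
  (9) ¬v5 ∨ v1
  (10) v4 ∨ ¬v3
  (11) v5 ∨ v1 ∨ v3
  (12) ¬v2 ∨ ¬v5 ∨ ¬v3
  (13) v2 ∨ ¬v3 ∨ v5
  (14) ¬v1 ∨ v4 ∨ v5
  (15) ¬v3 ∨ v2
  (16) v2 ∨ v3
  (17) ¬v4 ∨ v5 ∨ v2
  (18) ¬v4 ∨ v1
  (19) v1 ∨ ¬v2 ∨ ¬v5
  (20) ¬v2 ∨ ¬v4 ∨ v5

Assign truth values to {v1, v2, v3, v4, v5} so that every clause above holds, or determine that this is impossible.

Case v5 = True:
Unit clause (v1) forces v1 = True.
Unit clause (v4) forces v4 = True.
Case v2 = True:
Unit clause (¬v3) forces v3 = False.
All clauses are satisfied.

v1 ↦ True,  v2 ↦ True,  v3 ↦ False,  v4 ↦ True,  v5 ↦ True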